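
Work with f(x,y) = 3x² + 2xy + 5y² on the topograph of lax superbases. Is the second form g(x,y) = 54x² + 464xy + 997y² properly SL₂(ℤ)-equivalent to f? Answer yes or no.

D₁ = -56, D₂ = -56
f: reduced (well bottom): (3,2,5) with a≤c, −a<b≤a
g: translate: b→32 (≡464 mod 108), so (54,464,997)→(54,32,5)
g: flip: (54,32,5)→(5,-32,54)
g: translate: b→-2 (≡-32 mod 10), so (5,-32,54)→(5,-2,3)
g: flip: (5,-2,3)→(3,2,5)
g: reduced (well bottom): (3,2,5) with a≤c, −a<b≤a
reduced forms (3, 2, 5) vs (3, 2, 5) ⇒ equivalent

yes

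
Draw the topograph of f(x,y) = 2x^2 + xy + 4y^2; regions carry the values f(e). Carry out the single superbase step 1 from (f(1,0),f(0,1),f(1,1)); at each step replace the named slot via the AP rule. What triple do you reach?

start (2,4,7) = (f(1,0),f(0,1),f(1,1))
replace slot 1: 2·(4+7) − 2 = 20 → (20,4,7)

20,4,7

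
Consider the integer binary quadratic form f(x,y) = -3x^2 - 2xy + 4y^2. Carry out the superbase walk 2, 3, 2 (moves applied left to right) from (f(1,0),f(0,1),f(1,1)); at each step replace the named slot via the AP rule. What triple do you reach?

start (-3,4,-1) = (f(1,0),f(0,1),f(1,1))
replace slot 2: 2·((-3)+(-1)) − 4 = -12 → (-3,-12,-1)
replace slot 3: 2·((-3)+(-12)) − (-1) = -29 → (-3,-12,-29)
replace slot 2: 2·((-3)+(-29)) − (-12) = -52 → (-3,-52,-29)

-3,-52,-29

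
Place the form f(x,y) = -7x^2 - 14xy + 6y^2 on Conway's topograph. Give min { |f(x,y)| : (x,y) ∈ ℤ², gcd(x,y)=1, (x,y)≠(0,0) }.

descent: ρ → (6,14,-7)  [lands on river]
river: ρ → (-7,14,6)
river: ρ → (6,10,-11)
river: ρ → (-11,12,5)
river: ρ → (5,18,-2)
river: ρ → (-2,18,5)
river: ρ → (5,12,-11)
river: ρ → (-11,10,6)
closes: descent 1, river 8
min |a| on river = 2

2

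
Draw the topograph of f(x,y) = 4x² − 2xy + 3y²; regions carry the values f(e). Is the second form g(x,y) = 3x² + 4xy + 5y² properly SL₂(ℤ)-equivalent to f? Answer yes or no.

D₁ = -44, D₂ = -44
f: flip: (4,-2,3)→(3,2,4)
f: reduced (well bottom): (3,2,4) with a≤c, −a<b≤a
g: translate: b→-2 (≡4 mod 6), so (3,4,5)→(3,-2,4)
g: reduced (well bottom): (3,-2,4) with a≤c, −a<b≤a
reduced forms (3, 2, 4) vs (3, -2, 4) ⇒ inequivalent

no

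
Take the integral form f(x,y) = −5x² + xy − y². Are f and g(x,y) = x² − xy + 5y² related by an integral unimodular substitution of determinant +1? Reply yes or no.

D₁ = -19, D₂ = -19
f is negative-definite; reduce −f:
−f: flip: (5,-1,1)→(1,1,5)
−f: reduced (well bottom): (1,1,5) with a≤c, −a<b≤a
flip sign back: reduced form of f is (-1,-1,-5)
g: translate: b→1 (≡-1 mod 2), so (1,-1,5)→(1,1,5)
g: reduced (well bottom): (1,1,5) with a≤c, −a<b≤a
reduced forms (-1, -1, -5) vs (1, 1, 5) ⇒ inequivalent

no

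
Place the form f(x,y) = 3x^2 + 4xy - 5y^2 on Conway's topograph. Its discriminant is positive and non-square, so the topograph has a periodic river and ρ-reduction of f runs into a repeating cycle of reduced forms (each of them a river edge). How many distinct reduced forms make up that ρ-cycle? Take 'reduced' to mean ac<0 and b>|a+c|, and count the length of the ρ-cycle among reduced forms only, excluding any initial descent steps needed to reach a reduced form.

D = 76, ⌊√D⌋ = 8
river: ρ → (-5,6,2)
river: ρ → (2,6,-5)
river: ρ → (-5,4,3)
river: ρ → (3,8,-1)
river: ρ → (-1,8,3)
river: ρ → (3,4,-5)
ρ-cycle length = 6 (tail of 0 descent steps not counted)

6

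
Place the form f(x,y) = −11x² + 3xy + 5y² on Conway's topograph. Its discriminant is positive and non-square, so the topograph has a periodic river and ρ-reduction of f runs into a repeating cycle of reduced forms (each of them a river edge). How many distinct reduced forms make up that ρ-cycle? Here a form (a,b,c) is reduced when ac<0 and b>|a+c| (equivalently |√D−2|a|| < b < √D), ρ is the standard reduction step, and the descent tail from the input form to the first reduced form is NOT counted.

D = 229, ⌊√D⌋ = 15
descent: ρ → (5,7,-9)  [lands on river]
river: ρ → (-9,11,3)
river: ρ → (3,13,-5)
river: ρ → (-5,7,9)
river: ρ → (9,11,-3)
river: ρ → (-3,13,5)
ρ-cycle length = 6 (tail of 1 descent step not counted)

6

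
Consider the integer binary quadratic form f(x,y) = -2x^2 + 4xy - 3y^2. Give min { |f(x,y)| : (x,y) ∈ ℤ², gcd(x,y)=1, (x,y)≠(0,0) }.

translate: b→0 (≡-4 mod 4), so (2,-4,3)→(2,0,1)
flip: (2,0,1)→(1,0,2)
reduced (well bottom): (1,0,2) with a≤c, −a<b≤a
well minimum |f| = |-1| = 1 (negative-definite)

1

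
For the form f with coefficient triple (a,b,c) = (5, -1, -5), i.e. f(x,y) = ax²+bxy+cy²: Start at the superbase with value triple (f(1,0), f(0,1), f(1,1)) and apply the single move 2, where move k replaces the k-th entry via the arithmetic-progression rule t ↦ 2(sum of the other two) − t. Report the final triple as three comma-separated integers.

start (5,-5,-1) = (f(1,0),f(0,1),f(1,1))
replace slot 2: 2·(5+(-1)) − (-5) = 13 → (5,13,-1)

5,13,-1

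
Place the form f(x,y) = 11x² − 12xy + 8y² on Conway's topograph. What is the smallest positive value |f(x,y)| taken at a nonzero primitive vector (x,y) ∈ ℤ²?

translate: b→10 (≡-12 mod 22), so (11,-12,8)→(11,10,7)
flip: (11,10,7)→(7,-10,11)
translate: b→4 (≡-10 mod 14), so (7,-10,11)→(7,4,8)
reduced (well bottom): (7,4,8) with a≤c, −a<b≤a
well minimum = a = 7

7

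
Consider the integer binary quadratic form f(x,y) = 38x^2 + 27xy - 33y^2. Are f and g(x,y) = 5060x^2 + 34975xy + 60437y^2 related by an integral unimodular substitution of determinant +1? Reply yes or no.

D₁ = 5745, D₂ = 5745
river cycle of f (length 38): (-33, 39, 32), (32, 25, -40), (-40, 55, 17), (17, 47, -52), (-52, 57, 12), (12, 63, -37), (-37, 11, 38), (38, 65, -10), (-10, 75, 3), (3, 75, -10), … (28 more)
river cycle of g (length 38): (38, 27, -33), (-33, 39, 32), (32, 25, -40), (-40, 55, 17), (17, 47, -52), (-52, 57, 12), (12, 63, -37), (-37, 11, 38), (38, 65, -10), (-10, 75, 3), … (28 more)
cycles coincide ⇒ equivalent

yes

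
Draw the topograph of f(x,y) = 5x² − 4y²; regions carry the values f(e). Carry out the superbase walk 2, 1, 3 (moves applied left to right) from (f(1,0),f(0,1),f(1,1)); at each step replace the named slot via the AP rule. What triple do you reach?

start (5,-4,1) = (f(1,0),f(0,1),f(1,1))
replace slot 2: 2·(5+1) − (-4) = 16 → (5,16,1)
replace slot 1: 2·(16+1) − 5 = 29 → (29,16,1)
replace slot 3: 2·(29+16) − 1 = 89 → (29,16,89)

29,16,89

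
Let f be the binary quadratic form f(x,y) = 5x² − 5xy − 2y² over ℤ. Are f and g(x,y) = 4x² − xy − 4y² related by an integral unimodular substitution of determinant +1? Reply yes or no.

D₁ = 65, D₂ = 65
river cycle of f (length 6): (-2, 5, 5), (5, 5, -2), (-2, 7, 2), (2, 5, -5), (-5, 5, 2), (2, 7, -2)
river cycle of g (length 6): (-4, 1, 4), (4, 7, -1), (-1, 7, 4), (4, 1, -4), (-4, 7, 1), (1, 7, -4)
cycles differ ⇒ inequivalent

no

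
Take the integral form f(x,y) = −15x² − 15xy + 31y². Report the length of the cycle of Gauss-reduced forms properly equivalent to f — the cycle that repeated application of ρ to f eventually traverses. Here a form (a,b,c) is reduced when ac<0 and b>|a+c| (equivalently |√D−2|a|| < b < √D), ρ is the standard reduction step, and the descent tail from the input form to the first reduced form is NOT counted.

D = 2085, ⌊√D⌋ = 45
descent: ρ → (31,15,-15)
descent: ρ → (-15,45,1)  [lands on river]
river: ρ → (1,45,-15)
ρ-cycle length = 2 (tail of 2 descent steps not counted)

2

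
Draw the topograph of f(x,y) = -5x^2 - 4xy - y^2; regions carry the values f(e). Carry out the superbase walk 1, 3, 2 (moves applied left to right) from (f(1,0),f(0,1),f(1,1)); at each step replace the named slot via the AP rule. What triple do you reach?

start (-5,-1,-10) = (f(1,0),f(0,1),f(1,1))
replace slot 1: 2·((-1)+(-10)) − (-5) = -17 → (-17,-1,-10)
replace slot 3: 2·((-17)+(-1)) − (-10) = -26 → (-17,-1,-26)
replace slot 2: 2·((-17)+(-26)) − (-1) = -85 → (-17,-85,-26)

-17,-85,-26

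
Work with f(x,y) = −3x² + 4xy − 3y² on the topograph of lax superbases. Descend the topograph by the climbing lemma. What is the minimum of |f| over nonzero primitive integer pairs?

translate: b→2 (≡-4 mod 6), so (3,-4,3)→(3,2,2)
flip: (3,2,2)→(2,-2,3)
translate: b→2 (≡-2 mod 4), so (2,-2,3)→(2,2,3)
reduced (well bottom): (2,2,3) with a≤c, −a<b≤a
well minimum |f| = |-2| = 2 (negative-definite)

2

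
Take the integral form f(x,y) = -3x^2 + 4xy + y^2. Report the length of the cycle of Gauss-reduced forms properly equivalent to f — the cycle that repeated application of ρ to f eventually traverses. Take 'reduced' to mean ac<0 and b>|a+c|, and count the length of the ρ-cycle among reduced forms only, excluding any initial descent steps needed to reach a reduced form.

D = 28, ⌊√D⌋ = 5
river: ρ → (1,4,-3)
river: ρ → (-3,2,2)
river: ρ → (2,2,-3)
river: ρ → (-3,4,1)
ρ-cycle length = 4 (tail of 0 descent steps not counted)

4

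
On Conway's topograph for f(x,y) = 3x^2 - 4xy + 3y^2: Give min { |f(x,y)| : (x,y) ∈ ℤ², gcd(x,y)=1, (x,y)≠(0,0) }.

translate: b→2 (≡-4 mod 6), so (3,-4,3)→(3,2,2)
flip: (3,2,2)→(2,-2,3)
translate: b→2 (≡-2 mod 4), so (2,-2,3)→(2,2,3)
reduced (well bottom): (2,2,3) with a≤c, −a<b≤a
well minimum = a = 2

2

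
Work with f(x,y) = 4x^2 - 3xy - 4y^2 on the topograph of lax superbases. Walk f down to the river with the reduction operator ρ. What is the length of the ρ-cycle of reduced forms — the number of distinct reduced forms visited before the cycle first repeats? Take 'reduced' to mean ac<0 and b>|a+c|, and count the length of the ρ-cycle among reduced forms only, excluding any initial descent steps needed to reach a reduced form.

D = 73, ⌊√D⌋ = 8
descent: ρ → (-4,3,4)  [lands on river]
river: ρ → (4,5,-3)
river: ρ → (-3,7,2)
river: ρ → (2,5,-6)
river: ρ → (-6,7,1)
river: ρ → (1,7,-6)
river: ρ → (-6,5,2)
river: ρ → (2,7,-3)
river: ρ → (-3,5,4)
river: ρ → (4,3,-4)
river: ρ → (-4,5,3)
river: ρ → (3,7,-2)
river: ρ → (-2,5,6)
river: ρ → (6,7,-1)
river: ρ → (-1,7,6)
river: ρ → (6,5,-2)
river: ρ → (-2,7,3)
river: ρ → (3,5,-4)
ρ-cycle length = 18 (tail of 1 descent step not counted)

18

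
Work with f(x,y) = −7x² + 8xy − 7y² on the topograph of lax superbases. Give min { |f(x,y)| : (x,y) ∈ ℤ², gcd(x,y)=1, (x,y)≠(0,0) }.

translate: b→6 (≡-8 mod 14), so (7,-8,7)→(7,6,6)
flip: (7,6,6)→(6,-6,7)
translate: b→6 (≡-6 mod 12), so (6,-6,7)→(6,6,7)
reduced (well bottom): (6,6,7) with a≤c, −a<b≤a
well minimum |f| = |-6| = 6 (negative-definite)

6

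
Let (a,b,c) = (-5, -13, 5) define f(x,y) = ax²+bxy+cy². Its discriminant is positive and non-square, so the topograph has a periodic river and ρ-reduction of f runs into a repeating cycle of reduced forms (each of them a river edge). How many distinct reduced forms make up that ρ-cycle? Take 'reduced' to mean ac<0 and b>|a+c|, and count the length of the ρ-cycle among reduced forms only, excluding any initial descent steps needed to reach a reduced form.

D = 269, ⌊√D⌋ = 16
descent: ρ → (5,13,-5)  [lands on river]
river: ρ → (-5,7,11)
river: ρ → (11,15,-1)
river: ρ → (-1,15,11)
river: ρ → (11,7,-5)
river: ρ → (-5,13,5)
river: ρ → (5,7,-11)
river: ρ → (-11,15,1)
river: ρ → (1,15,-11)
river: ρ → (-11,7,5)
ρ-cycle length = 10 (tail of 1 descent step not counted)

10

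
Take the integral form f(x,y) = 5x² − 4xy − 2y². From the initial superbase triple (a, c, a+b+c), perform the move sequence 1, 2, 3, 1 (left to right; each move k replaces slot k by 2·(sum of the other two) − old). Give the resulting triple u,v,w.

start (5,-2,-1) = (f(1,0),f(0,1),f(1,1))
replace slot 1: 2·((-2)+(-1)) − 5 = -11 → (-11,-2,-1)
replace slot 2: 2·((-11)+(-1)) − (-2) = -22 → (-11,-22,-1)
replace slot 3: 2·((-11)+(-22)) − (-1) = -65 → (-11,-22,-65)
replace slot 1: 2·((-22)+(-65)) − (-11) = -163 → (-163,-22,-65)

-163,-22,-65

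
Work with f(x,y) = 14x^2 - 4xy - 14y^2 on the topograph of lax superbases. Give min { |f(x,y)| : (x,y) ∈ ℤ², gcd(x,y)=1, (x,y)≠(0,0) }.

descent: ρ → (-14,4,14)  [lands on river]
river: ρ → (14,24,-4)
river: ρ → (-4,24,14)
river: ρ → (14,4,-14)
river: ρ → (-14,24,4)
river: ρ → (4,24,-14)
closes: descent 1, river 6
min |a| on river = 4

4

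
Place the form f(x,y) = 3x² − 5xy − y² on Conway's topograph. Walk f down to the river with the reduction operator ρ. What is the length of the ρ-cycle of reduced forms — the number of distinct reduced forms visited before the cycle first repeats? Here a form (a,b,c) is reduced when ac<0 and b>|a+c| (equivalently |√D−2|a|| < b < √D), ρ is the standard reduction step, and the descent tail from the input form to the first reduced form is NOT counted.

D = 37, ⌊√D⌋ = 6
descent: ρ → (-1,5,3)  [lands on river]
river: ρ → (3,1,-3)
river: ρ → (-3,5,1)
river: ρ → (1,5,-3)
river: ρ → (-3,1,3)
river: ρ → (3,5,-1)
ρ-cycle length = 6 (tail of 1 descent step not counted)

6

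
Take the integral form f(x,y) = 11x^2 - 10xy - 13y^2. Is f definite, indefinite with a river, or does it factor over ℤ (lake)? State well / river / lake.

D = b²−4ac = (-10)² − 4·11·(-13) = 672
D > 0 non-square ⇒ indefinite ⇒ periodic river

river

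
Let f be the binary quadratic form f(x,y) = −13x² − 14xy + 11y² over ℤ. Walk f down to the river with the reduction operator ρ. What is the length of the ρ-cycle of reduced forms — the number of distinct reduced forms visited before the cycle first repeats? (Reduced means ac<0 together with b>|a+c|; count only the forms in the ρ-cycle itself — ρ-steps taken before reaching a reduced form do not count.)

D = 768, ⌊√D⌋ = 27
descent: ρ → (11,14,-13)  [lands on river]
river: ρ → (-13,12,12)
river: ρ → (12,12,-13)
river: ρ → (-13,14,11)
river: ρ → (11,8,-16)
river: ρ → (-16,24,3)
river: ρ → (3,24,-16)
river: ρ → (-16,8,11)
ρ-cycle length = 8 (tail of 1 descent step not counted)

8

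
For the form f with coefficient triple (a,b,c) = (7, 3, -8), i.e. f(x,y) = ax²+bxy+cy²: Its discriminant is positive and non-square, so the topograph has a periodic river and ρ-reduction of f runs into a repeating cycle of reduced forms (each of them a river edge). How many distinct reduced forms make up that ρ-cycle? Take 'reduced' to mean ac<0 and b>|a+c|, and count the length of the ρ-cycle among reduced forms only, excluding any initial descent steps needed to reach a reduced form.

D = 233, ⌊√D⌋ = 15
river: ρ → (-8,13,2)
river: ρ → (2,15,-1)
river: ρ → (-1,15,2)
river: ρ → (2,13,-8)
river: ρ → (-8,3,7)
river: ρ → (7,11,-4)
river: ρ → (-4,13,4)
river: ρ → (4,11,-7)
river: ρ → (-7,3,8)
river: ρ → (8,13,-2)
river: ρ → (-2,15,1)
river: ρ → (1,15,-2)
river: ρ → (-2,13,8)
river: ρ → (8,3,-7)
river: ρ → (-7,11,4)
river: ρ → (4,13,-4)
river: ρ → (-4,11,7)
river: ρ → (7,3,-8)
ρ-cycle length = 18 (tail of 0 descent steps not counted)

18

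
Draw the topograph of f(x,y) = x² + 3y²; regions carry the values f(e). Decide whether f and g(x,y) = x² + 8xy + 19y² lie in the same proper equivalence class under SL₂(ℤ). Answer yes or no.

D₁ = -12, D₂ = -12
f: reduced (well bottom): (1,0,3) with a≤c, −a<b≤a
g: translate: b→0 (≡8 mod 2), so (1,8,19)→(1,0,3)
g: reduced (well bottom): (1,0,3) with a≤c, −a<b≤a
reduced forms (1, 0, 3) vs (1, 0, 3) ⇒ equivalent

yes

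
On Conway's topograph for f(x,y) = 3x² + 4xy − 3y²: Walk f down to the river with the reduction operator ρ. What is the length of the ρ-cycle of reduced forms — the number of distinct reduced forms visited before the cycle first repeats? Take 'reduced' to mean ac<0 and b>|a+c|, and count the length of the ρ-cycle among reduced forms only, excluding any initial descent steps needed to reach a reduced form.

D = 52, ⌊√D⌋ = 7
river: ρ → (-3,2,4)
river: ρ → (4,6,-1)
river: ρ → (-1,6,4)
river: ρ → (4,2,-3)
river: ρ → (-3,4,3)
river: ρ → (3,2,-4)
river: ρ → (-4,6,1)
river: ρ → (1,6,-4)
river: ρ → (-4,2,3)
river: ρ → (3,4,-3)
ρ-cycle length = 10 (tail of 0 descent steps not counted)

10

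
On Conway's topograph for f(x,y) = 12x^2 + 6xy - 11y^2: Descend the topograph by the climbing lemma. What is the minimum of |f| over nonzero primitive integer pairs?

river: ρ → (-11,16,7)
river: ρ → (7,12,-15)
river: ρ → (-15,18,4)
river: ρ → (4,22,-5)
river: ρ → (-5,18,12)
river: ρ → (12,6,-11)
closes: descent 0, river 6
min |a| on river = 4

4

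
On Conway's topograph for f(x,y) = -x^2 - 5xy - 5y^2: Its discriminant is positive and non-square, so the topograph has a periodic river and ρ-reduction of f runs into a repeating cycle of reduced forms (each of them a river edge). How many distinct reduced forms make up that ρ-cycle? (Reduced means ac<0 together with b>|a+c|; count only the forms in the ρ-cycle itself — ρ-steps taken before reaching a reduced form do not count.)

D = 5, ⌊√D⌋ = 2
descent: ρ → (-5,5,-1)
descent: ρ → (-1,1,1)  [lands on river]
river: ρ → (1,1,-1)
ρ-cycle length = 2 (tail of 2 descent steps not counted)

2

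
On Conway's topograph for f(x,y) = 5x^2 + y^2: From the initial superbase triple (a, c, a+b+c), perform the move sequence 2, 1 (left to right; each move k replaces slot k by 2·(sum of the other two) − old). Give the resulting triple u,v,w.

start (5,1,6) = (f(1,0),f(0,1),f(1,1))
replace slot 2: 2·(5+6) − 1 = 21 → (5,21,6)
replace slot 1: 2·(21+6) − 5 = 49 → (49,21,6)

49,21,6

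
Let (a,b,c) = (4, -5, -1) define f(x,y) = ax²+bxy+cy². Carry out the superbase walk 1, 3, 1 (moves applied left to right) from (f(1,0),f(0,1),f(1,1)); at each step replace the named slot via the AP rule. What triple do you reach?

start (4,-1,-2) = (f(1,0),f(0,1),f(1,1))
replace slot 1: 2·((-1)+(-2)) − 4 = -10 → (-10,-1,-2)
replace slot 3: 2·((-10)+(-1)) − (-2) = -20 → (-10,-1,-20)
replace slot 1: 2·((-1)+(-20)) − (-10) = -32 → (-32,-1,-20)

-32,-1,-20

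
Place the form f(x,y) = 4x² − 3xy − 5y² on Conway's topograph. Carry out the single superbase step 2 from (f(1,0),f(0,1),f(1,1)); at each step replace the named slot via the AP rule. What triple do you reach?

start (4,-5,-4) = (f(1,0),f(0,1),f(1,1))
replace slot 2: 2·(4+(-4)) − (-5) = 5 → (4,5,-4)

4,5,-4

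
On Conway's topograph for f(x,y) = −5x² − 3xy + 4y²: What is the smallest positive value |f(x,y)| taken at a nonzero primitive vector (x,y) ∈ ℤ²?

descent: ρ → (4,3,-5)  [lands on river]
river: ρ → (-5,7,2)
river: ρ → (2,9,-1)
river: ρ → (-1,9,2)
river: ρ → (2,7,-5)
river: ρ → (-5,3,4)
river: ρ → (4,5,-4)
river: ρ → (-4,3,5)
river: ρ → (5,7,-2)
river: ρ → (-2,9,1)
river: ρ → (1,9,-2)
river: ρ → (-2,7,5)
river: ρ → (5,3,-4)
river: ρ → (-4,5,4)
closes: descent 1, river 14
min |a| on river = 1

1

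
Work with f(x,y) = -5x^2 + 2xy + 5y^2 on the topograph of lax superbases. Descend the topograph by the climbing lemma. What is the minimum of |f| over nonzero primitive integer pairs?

river: ρ → (5,8,-2)
river: ρ → (-2,8,5)
river: ρ → (5,2,-5)
river: ρ → (-5,8,2)
river: ρ → (2,8,-5)
river: ρ → (-5,2,5)
closes: descent 0, river 6
min |a| on river = 2

2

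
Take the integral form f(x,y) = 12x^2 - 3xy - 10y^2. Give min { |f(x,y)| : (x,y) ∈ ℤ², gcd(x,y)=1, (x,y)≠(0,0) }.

descent: ρ → (-10,3,12)  [lands on river]
river: ρ → (12,21,-1)
river: ρ → (-1,21,12)
river: ρ → (12,3,-10)
river: ρ → (-10,17,5)
river: ρ → (5,13,-16)
river: ρ → (-16,19,2)
river: ρ → (2,21,-6)
river: ρ → (-6,15,11)
river: ρ → (11,7,-10)
river: ρ → (-10,13,8)
river: ρ → (8,19,-4)
river: ρ → (-4,21,3)
river: ρ → (3,21,-4)
river: ρ → (-4,19,8)
river: ρ → (8,13,-10)
river: ρ → (-10,7,11)
river: ρ → (11,15,-6)
river: ρ → (-6,21,2)
river: ρ → (2,19,-16)
river: ρ → (-16,13,5)
river: ρ → (5,17,-10)
closes: descent 1, river 22
min |a| on river = 1

1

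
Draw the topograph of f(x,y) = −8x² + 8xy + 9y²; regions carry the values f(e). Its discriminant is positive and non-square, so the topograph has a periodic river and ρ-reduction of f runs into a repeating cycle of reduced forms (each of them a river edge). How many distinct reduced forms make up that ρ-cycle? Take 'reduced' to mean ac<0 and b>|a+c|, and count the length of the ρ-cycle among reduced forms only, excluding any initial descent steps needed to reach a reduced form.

D = 352, ⌊√D⌋ = 18
river: ρ → (9,10,-7)
river: ρ → (-7,18,1)
river: ρ → (1,18,-7)
river: ρ → (-7,10,9)
river: ρ → (9,8,-8)
river: ρ → (-8,8,9)
ρ-cycle length = 6 (tail of 0 descent steps not counted)

6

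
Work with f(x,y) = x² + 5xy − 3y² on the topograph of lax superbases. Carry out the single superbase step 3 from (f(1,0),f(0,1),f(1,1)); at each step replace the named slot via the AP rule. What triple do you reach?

start (1,-3,3) = (f(1,0),f(0,1),f(1,1))
replace slot 3: 2·(1+(-3)) − 3 = -7 → (1,-3,-7)

1,-3,-7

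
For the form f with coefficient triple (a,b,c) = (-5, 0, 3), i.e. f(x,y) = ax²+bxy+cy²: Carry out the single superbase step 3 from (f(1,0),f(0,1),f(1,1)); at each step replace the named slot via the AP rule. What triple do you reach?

start (-5,3,-2) = (f(1,0),f(0,1),f(1,1))
replace slot 3: 2·((-5)+3) − (-2) = -2 → (-5,3,-2)

-5,3,-2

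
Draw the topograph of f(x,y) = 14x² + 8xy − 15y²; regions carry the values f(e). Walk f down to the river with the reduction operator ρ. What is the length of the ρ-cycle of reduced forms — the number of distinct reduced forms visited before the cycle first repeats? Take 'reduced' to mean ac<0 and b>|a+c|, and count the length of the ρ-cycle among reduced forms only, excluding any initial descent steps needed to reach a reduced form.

D = 904, ⌊√D⌋ = 30
river: ρ → (-15,22,7)
river: ρ → (7,20,-18)
river: ρ → (-18,16,9)
river: ρ → (9,20,-14)
river: ρ → (-14,8,15)
river: ρ → (15,22,-7)
river: ρ → (-7,20,18)
river: ρ → (18,16,-9)
river: ρ → (-9,20,14)
river: ρ → (14,8,-15)
ρ-cycle length = 10 (tail of 0 descent steps not counted)

10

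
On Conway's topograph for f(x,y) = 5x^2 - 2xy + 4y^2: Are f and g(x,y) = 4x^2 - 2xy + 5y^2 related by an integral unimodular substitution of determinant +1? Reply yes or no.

D₁ = -76, D₂ = -76
f: flip: (5,-2,4)→(4,2,5)
f: reduced (well bottom): (4,2,5) with a≤c, −a<b≤a
g: reduced (well bottom): (4,-2,5) with a≤c, −a<b≤a
reduced forms (4, 2, 5) vs (4, -2, 5) ⇒ inequivalent

no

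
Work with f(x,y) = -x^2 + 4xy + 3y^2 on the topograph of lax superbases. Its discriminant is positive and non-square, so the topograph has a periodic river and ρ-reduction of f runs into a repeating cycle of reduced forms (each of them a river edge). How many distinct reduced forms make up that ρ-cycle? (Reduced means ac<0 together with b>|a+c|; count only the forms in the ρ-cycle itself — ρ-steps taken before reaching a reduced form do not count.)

D = 28, ⌊√D⌋ = 5
river: ρ → (3,2,-2)
river: ρ → (-2,2,3)
river: ρ → (3,4,-1)
river: ρ → (-1,4,3)
ρ-cycle length = 4 (tail of 0 descent steps not counted)

4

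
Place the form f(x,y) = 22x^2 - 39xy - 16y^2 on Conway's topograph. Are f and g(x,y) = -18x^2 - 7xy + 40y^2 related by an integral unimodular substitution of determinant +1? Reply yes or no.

D₁ = 2929, D₂ = 2929
river cycle of f (length 90): (-16, 39, 22), (22, 49, -6), (-6, 47, 30), (30, 13, -23), (-23, 33, 20), (20, 47, -9), (-9, 43, 30), (30, 17, -22), (-22, 27, 25), (25, 23, -24), … (80 more)
river cycle of g (length 78): (-18, 29, 29), (29, 29, -18), (-18, 43, 15), (15, 47, -12), (-12, 49, 11), (11, 39, -32), (-32, 25, 18), (18, 47, -10), (-10, 53, 3), (3, 49, -44), … (68 more)
cycles differ ⇒ inequivalent

no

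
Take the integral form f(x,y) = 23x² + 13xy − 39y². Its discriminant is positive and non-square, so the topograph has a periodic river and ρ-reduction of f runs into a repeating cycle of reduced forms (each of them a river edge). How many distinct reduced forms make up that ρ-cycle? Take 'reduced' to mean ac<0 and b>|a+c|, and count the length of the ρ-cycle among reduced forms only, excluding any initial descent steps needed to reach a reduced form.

D = 3757, ⌊√D⌋ = 61
descent: ρ → (-39,-13,23)
descent: ρ → (23,59,-3)  [lands on river]
river: ρ → (-3,61,3)
river: ρ → (3,59,-23)
river: ρ → (-23,33,29)
river: ρ → (29,25,-27)
river: ρ → (-27,29,27)
river: ρ → (27,25,-29)
river: ρ → (-29,33,23)
ρ-cycle length = 8 (tail of 2 descent steps not counted)

8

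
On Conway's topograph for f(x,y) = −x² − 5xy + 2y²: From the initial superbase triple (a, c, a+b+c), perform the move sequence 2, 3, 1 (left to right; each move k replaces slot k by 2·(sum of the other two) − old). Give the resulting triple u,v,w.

start (-1,2,-4) = (f(1,0),f(0,1),f(1,1))
replace slot 2: 2·((-1)+(-4)) − 2 = -12 → (-1,-12,-4)
replace slot 3: 2·((-1)+(-12)) − (-4) = -22 → (-1,-12,-22)
replace slot 1: 2·((-12)+(-22)) − (-1) = -67 → (-67,-12,-22)

-67,-12,-22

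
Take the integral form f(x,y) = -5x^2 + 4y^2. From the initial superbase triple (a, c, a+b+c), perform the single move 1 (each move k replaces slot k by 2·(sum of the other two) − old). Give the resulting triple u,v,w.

start (-5,4,-1) = (f(1,0),f(0,1),f(1,1))
replace slot 1: 2·(4+(-1)) − (-5) = 11 → (11,4,-1)

11,4,-1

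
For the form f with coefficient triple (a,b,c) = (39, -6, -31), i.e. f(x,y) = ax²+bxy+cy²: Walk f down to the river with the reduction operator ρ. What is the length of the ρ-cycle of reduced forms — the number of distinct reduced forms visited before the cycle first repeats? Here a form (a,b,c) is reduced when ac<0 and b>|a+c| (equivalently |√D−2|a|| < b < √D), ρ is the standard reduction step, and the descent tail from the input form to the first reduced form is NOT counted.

D = 4872, ⌊√D⌋ = 69
descent: ρ → (-31,68,2)  [lands on river]
river: ρ → (2,68,-31)
river: ρ → (-31,56,14)
river: ρ → (14,56,-31)
ρ-cycle length = 4 (tail of 1 descent step not counted)

4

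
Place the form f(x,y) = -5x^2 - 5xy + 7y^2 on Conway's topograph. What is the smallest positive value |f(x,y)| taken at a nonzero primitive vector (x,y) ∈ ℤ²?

descent: ρ → (7,5,-5)  [lands on river]
river: ρ → (-5,5,7)
river: ρ → (7,9,-3)
river: ρ → (-3,9,7)
closes: descent 1, river 4
min |a| on river = 3

3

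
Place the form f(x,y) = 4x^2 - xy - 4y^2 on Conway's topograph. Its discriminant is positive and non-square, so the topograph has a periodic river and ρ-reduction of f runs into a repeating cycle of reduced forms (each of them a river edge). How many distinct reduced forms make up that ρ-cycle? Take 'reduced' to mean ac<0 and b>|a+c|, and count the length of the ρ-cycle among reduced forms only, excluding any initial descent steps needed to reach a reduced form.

D = 65, ⌊√D⌋ = 8
descent: ρ → (-4,1,4)  [lands on river]
river: ρ → (4,7,-1)
river: ρ → (-1,7,4)
river: ρ → (4,1,-4)
river: ρ → (-4,7,1)
river: ρ → (1,7,-4)
ρ-cycle length = 6 (tail of 1 descent step not counted)

6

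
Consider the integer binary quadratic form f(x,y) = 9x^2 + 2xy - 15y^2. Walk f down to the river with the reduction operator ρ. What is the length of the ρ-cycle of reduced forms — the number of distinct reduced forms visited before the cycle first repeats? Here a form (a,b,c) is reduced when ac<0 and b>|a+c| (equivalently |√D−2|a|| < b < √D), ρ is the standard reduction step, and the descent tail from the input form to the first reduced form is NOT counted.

D = 544, ⌊√D⌋ = 23
descent: ρ → (-15,-2,9)
descent: ρ → (9,20,-4)  [lands on river]
river: ρ → (-4,20,9)
river: ρ → (9,16,-8)
river: ρ → (-8,16,9)
ρ-cycle length = 4 (tail of 2 descent steps not counted)

4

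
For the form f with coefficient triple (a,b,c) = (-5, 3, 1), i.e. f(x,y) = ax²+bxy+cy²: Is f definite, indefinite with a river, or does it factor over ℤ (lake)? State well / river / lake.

D = b²−4ac = 3² − 4·(-5)·1 = 29
D > 0 non-square ⇒ indefinite ⇒ periodic river

river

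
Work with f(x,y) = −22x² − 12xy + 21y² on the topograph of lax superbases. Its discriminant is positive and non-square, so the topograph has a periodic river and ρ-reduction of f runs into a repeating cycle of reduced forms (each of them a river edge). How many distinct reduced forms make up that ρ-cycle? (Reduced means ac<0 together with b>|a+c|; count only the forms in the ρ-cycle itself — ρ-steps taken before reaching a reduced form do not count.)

D = 1992, ⌊√D⌋ = 44
descent: ρ → (21,12,-22)  [lands on river]
river: ρ → (-22,32,11)
river: ρ → (11,34,-19)
river: ρ → (-19,42,3)
river: ρ → (3,42,-19)
river: ρ → (-19,34,11)
river: ρ → (11,32,-22)
river: ρ → (-22,12,21)
river: ρ → (21,30,-13)
river: ρ → (-13,22,29)
river: ρ → (29,36,-6)
river: ρ → (-6,36,29)
river: ρ → (29,22,-13)
river: ρ → (-13,30,21)
ρ-cycle length = 14 (tail of 1 descent step not counted)

14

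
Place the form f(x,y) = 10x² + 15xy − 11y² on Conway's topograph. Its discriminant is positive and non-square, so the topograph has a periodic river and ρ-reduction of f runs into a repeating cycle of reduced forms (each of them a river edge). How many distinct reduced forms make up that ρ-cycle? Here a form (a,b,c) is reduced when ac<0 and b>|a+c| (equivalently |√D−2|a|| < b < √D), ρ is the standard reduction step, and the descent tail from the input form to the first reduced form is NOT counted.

D = 665, ⌊√D⌋ = 25
river: ρ → (-11,7,14)
river: ρ → (14,21,-4)
river: ρ → (-4,19,19)
river: ρ → (19,19,-4)
river: ρ → (-4,21,14)
river: ρ → (14,7,-11)
river: ρ → (-11,15,10)
river: ρ → (10,25,-1)
river: ρ → (-1,25,10)
river: ρ → (10,15,-11)
ρ-cycle length = 10 (tail of 0 descent steps not counted)

10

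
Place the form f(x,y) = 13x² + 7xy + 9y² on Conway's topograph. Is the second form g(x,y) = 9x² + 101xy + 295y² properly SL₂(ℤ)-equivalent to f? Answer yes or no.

D₁ = -419, D₂ = -419
f: flip: (13,7,9)→(9,-7,13)
f: reduced (well bottom): (9,-7,13) with a≤c, −a<b≤a
g: translate: b→-7 (≡101 mod 18), so (9,101,295)→(9,-7,13)
g: reduced (well bottom): (9,-7,13) with a≤c, −a<b≤a
reduced forms (9, -7, 13) vs (9, -7, 13) ⇒ equivalent

yes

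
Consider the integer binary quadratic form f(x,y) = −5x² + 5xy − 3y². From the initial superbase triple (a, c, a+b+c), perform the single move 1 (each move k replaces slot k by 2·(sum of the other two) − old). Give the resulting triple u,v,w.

start (-5,-3,-3) = (f(1,0),f(0,1),f(1,1))
replace slot 1: 2·((-3)+(-3)) − (-5) = -7 → (-7,-3,-3)

-7,-3,-3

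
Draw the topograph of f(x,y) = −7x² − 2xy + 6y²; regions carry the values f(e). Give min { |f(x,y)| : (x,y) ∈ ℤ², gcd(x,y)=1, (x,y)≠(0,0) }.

descent: ρ → (6,2,-7)  [lands on river]
river: ρ → (-7,12,1)
river: ρ → (1,12,-7)
river: ρ → (-7,2,6)
river: ρ → (6,10,-3)
river: ρ → (-3,8,9)
river: ρ → (9,10,-2)
river: ρ → (-2,10,9)
river: ρ → (9,8,-3)
river: ρ → (-3,10,6)
closes: descent 1, river 10
min |a| on river = 1

1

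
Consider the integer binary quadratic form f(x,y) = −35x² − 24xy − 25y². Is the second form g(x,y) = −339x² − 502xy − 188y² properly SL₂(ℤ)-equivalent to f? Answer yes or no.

D₁ = -2924, D₂ = -2924
f is negative-definite; reduce −f:
−f: flip: (35,24,25)→(25,-24,35)
−f: reduced (well bottom): (25,-24,35) with a≤c, −a<b≤a
flip sign back: reduced form of f is (-25,24,-35)
g is negative-definite; reduce −g:
−g: translate: b→-176 (≡502 mod 678), so (339,502,188)→(339,-176,25)
−g: flip: (339,-176,25)→(25,176,339)
−g: translate: b→-24 (≡176 mod 50), so (25,176,339)→(25,-24,35)
−g: reduced (well bottom): (25,-24,35) with a≤c, −a<b≤a
flip sign back: reduced form of g is (-25,24,-35)
reduced forms (-25, 24, -35) vs (-25, 24, -35) ⇒ equivalent

yes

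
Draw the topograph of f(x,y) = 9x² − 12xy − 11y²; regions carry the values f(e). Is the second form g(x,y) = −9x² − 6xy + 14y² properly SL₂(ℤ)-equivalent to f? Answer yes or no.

D₁ = 540, D₂ = 540
river cycle of f (length 8): (-11, 12, 9), (9, 6, -14), (-14, 22, 1), (1, 22, -14), (-14, 6, 9), (9, 12, -11), (-11, 10, 10), (10, 10, -11)
river cycle of g (length 8): (14, 6, -9), (-9, 12, 11), (11, 10, -10), (-10, 10, 11), (11, 12, -9), (-9, 6, 14), (14, 22, -1), (-1, 22, 14)
cycles differ ⇒ inequivalent

no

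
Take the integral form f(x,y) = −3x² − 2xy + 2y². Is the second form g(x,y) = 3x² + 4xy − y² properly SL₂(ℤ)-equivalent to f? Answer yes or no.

D₁ = 28, D₂ = 28
river cycle of f (length 4): (2, 2, -3), (-3, 4, 1), (1, 4, -3), (-3, 2, 2)
river cycle of g (length 4): (-1, 4, 3), (3, 2, -2), (-2, 2, 3), (3, 4, -1)
cycles differ ⇒ inequivalent

no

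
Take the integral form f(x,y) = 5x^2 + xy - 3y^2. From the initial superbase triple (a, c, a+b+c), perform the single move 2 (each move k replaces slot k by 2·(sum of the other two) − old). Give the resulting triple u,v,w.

start (5,-3,3) = (f(1,0),f(0,1),f(1,1))
replace slot 2: 2·(5+3) − (-3) = 19 → (5,19,3)

5,19,3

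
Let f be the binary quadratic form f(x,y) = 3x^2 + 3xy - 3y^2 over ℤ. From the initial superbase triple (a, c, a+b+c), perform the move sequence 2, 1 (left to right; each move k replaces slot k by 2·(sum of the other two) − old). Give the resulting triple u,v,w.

start (3,-3,3) = (f(1,0),f(0,1),f(1,1))
replace slot 2: 2·(3+3) − (-3) = 15 → (3,15,3)
replace slot 1: 2·(15+3) − 3 = 33 → (33,15,3)

33,15,3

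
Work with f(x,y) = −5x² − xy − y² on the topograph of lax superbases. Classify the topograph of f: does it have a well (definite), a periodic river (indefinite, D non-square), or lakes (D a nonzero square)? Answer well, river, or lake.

D = b²−4ac = (-1)² − 4·(-5)·(-1) = -19
D < 0 ⇒ definite ⇒ every region one sign ⇒ single well

well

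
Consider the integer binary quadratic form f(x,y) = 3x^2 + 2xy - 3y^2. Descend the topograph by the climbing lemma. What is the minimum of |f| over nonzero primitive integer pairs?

river: ρ → (-3,4,2)
river: ρ → (2,4,-3)
river: ρ → (-3,2,3)
river: ρ → (3,4,-2)
river: ρ → (-2,4,3)
river: ρ → (3,2,-3)
closes: descent 0, river 6
min |a| on river = 2

2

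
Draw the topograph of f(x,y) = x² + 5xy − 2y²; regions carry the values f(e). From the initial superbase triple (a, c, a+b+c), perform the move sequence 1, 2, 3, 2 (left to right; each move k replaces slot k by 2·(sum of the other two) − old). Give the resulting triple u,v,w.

start (1,-2,4) = (f(1,0),f(0,1),f(1,1))
replace slot 1: 2·((-2)+4) − 1 = 3 → (3,-2,4)
replace slot 2: 2·(3+4) − (-2) = 16 → (3,16,4)
replace slot 3: 2·(3+16) − 4 = 34 → (3,16,34)
replace slot 2: 2·(3+34) − 16 = 58 → (3,58,34)

3,58,34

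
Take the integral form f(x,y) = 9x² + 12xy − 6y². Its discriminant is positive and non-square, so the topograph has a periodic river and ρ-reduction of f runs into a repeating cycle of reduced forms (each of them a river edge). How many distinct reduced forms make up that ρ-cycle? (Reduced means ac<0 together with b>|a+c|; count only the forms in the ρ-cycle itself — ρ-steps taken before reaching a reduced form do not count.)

D = 360, ⌊√D⌋ = 18
river: ρ → (-6,12,9)
river: ρ → (9,6,-9)
river: ρ → (-9,12,6)
river: ρ → (6,12,-9)
river: ρ → (-9,6,9)
river: ρ → (9,12,-6)
ρ-cycle length = 6 (tail of 0 descent steps not counted)

6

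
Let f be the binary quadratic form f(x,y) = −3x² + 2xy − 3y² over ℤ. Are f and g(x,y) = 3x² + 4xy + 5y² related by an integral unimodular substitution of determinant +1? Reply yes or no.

D₁ = -32, D₂ = -44
discriminants differ ⇒ not SL₂(ℤ)-equivalent

no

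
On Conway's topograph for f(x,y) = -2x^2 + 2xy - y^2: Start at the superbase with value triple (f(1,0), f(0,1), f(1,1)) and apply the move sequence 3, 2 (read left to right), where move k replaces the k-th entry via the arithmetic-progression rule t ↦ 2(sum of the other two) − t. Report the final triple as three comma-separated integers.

start (-2,-1,-1) = (f(1,0),f(0,1),f(1,1))
replace slot 3: 2·((-2)+(-1)) − (-1) = -5 → (-2,-1,-5)
replace slot 2: 2·((-2)+(-5)) − (-1) = -13 → (-2,-13,-5)

-2,-13,-5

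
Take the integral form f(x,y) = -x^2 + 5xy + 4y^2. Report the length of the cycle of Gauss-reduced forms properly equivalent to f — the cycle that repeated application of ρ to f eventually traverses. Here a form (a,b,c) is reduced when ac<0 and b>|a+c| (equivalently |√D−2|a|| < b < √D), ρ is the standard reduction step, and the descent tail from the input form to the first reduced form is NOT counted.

D = 41, ⌊√D⌋ = 6
river: ρ → (4,3,-2)
river: ρ → (-2,5,2)
river: ρ → (2,3,-4)
river: ρ → (-4,5,1)
river: ρ → (1,5,-4)
river: ρ → (-4,3,2)
river: ρ → (2,5,-2)
river: ρ → (-2,3,4)
river: ρ → (4,5,-1)
river: ρ → (-1,5,4)
ρ-cycle length = 10 (tail of 0 descent steps not counted)

10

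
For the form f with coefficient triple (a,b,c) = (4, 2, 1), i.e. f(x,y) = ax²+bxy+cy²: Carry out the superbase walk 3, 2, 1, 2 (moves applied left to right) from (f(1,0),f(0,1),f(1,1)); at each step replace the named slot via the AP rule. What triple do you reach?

start (4,1,7) = (f(1,0),f(0,1),f(1,1))
replace slot 3: 2·(4+1) − 7 = 3 → (4,1,3)
replace slot 2: 2·(4+3) − 1 = 13 → (4,13,3)
replace slot 1: 2·(13+3) − 4 = 28 → (28,13,3)
replace slot 2: 2·(28+3) − 13 = 49 → (28,49,3)

28,49,3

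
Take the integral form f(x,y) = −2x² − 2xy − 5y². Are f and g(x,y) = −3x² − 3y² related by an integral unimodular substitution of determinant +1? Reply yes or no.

D₁ = -36, D₂ = -36
f is negative-definite; reduce −f:
−f: reduced (well bottom): (2,2,5) with a≤c, −a<b≤a
flip sign back: reduced form of f is (-2,-2,-5)
g is negative-definite; reduce −g:
−g: reduced (well bottom): (3,0,3) with a≤c, −a<b≤a
flip sign back: reduced form of g is (-3,0,-3)
reduced forms (-2, -2, -5) vs (-3, 0, -3) ⇒ inequivalent

no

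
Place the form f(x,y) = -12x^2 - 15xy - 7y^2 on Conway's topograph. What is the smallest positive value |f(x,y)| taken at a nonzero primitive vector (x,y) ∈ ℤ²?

translate: b→-9 (≡15 mod 24), so (12,15,7)→(12,-9,4)
flip: (12,-9,4)→(4,9,12)
translate: b→1 (≡9 mod 8), so (4,9,12)→(4,1,7)
reduced (well bottom): (4,1,7) with a≤c, −a<b≤a
well minimum |f| = |-4| = 4 (negative-definite)

4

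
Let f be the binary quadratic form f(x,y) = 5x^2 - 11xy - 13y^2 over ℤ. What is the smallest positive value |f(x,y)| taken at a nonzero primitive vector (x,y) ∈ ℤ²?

descent: ρ → (-13,11,5)  [lands on river]
river: ρ → (5,19,-1)
river: ρ → (-1,19,5)
river: ρ → (5,11,-13)
river: ρ → (-13,15,3)
river: ρ → (3,15,-13)
closes: descent 1, river 6
min |a| on river = 1

1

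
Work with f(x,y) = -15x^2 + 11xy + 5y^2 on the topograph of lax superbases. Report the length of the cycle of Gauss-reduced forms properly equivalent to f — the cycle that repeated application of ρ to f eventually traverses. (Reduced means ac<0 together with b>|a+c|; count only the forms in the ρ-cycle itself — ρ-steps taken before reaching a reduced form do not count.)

D = 421, ⌊√D⌋ = 20
river: ρ → (5,19,-3)
river: ρ → (-3,17,11)
river: ρ → (11,5,-9)
river: ρ → (-9,13,7)
river: ρ → (7,15,-7)
river: ρ → (-7,13,9)
river: ρ → (9,5,-11)
river: ρ → (-11,17,3)
river: ρ → (3,19,-5)
river: ρ → (-5,11,15)
river: ρ → (15,19,-1)
river: ρ → (-1,19,15)
river: ρ → (15,11,-5)
river: ρ → (-5,19,3)
river: ρ → (3,17,-11)
river: ρ → (-11,5,9)
river: ρ → (9,13,-7)
river: ρ → (-7,15,7)
river: ρ → (7,13,-9)
river: ρ → (-9,5,11)
river: ρ → (11,17,-3)
river: ρ → (-3,19,5)
river: ρ → (5,11,-15)
river: ρ → (-15,19,1)
river: ρ → (1,19,-15)
river: ρ → (-15,11,5)
ρ-cycle length = 26 (tail of 0 descent steps not counted)

26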